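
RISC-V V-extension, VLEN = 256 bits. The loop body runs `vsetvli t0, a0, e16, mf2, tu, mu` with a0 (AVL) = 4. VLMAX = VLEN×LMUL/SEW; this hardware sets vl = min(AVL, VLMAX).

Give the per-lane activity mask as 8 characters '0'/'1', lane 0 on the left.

predicate = 11110000

lanes per group: 256·1/2/16 = 8
vl ← min(4, 8) = 4
bits (lane 0 leftmost): 11110000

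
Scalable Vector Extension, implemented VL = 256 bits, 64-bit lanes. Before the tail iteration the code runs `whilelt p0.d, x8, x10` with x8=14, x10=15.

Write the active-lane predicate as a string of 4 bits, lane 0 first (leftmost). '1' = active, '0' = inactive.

register lanes = 256/64 = 4
p0[j] = (14+j < 15); true for j=0..0 → 1 lanes set
bits (lane 0 leftmost): 1000

predicate = 1000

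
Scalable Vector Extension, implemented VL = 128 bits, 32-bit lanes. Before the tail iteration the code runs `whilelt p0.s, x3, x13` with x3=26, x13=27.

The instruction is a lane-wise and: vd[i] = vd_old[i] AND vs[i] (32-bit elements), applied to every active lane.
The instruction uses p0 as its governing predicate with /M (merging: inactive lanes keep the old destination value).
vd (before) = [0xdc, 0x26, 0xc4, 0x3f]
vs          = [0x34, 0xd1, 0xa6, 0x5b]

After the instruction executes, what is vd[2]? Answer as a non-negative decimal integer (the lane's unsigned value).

register lanes = 128/32 = 4
p0[j] = (26+j < 27); true for j=0..0 → 1 lanes set
lane  0: and(0xdc,0x34) ⇒ 0x14
lane  1: tail/keep ⇒ 0x26
lane  2: tail/keep ⇒ 0xc4
lane  3: tail/keep ⇒ 0x3f

vd[2] = 196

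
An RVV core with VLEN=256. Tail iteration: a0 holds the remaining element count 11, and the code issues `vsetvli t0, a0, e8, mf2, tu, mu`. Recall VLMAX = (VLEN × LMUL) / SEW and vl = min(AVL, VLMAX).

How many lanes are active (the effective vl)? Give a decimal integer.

vl = 11

VLMAX = (256 × 1/2) / 8 = 16 lanes
AVL=11 ≤ VLMAX=16, so vl = 11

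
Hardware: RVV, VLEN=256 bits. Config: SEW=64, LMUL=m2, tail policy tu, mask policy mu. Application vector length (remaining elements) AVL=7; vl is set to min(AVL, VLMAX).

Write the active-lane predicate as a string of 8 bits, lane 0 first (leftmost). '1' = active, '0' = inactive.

VLMAX = VLEN×LMUL/SEW = 256×2/64 = 8
vl = min(AVL, VLMAX) = min(7, 8) = 7
bits (lane 0 leftmost): 11111110

predicate = 11111110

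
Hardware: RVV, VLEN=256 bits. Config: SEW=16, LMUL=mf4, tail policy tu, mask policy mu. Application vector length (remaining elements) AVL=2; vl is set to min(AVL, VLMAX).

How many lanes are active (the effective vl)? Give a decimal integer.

vl = 2

VLMAX = VLEN×LMUL/SEW = 256×1/4/16 = 4
AVL=2 ≤ VLMAX=4, so vl = 2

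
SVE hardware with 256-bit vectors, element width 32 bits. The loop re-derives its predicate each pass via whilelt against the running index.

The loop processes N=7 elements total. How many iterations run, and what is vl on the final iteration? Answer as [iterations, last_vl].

lane count: 256 div 32 = 8
N=7: ⌈7/8⌉ = 1 iters; last vl = 7 − 0×8 = 7

[iterations, last_vl] = [1, 7]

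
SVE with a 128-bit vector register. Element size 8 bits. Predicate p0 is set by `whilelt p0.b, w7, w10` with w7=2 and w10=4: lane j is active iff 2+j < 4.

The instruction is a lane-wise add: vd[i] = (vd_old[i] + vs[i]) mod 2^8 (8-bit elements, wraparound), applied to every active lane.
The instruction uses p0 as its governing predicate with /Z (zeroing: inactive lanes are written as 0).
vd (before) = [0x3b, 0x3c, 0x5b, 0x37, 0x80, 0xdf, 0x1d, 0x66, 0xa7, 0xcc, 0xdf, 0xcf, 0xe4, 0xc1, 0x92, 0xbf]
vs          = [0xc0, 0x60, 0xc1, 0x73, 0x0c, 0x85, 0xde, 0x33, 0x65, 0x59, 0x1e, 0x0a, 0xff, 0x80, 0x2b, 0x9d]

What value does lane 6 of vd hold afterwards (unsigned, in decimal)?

vd[6] = 0

lane count: 128 div 8 = 16
p0[j] = (2+j < 4); true for j=0..1 → 2 lanes set
  i=0: add(0x3b,0xc0) → 251
  i=1: add(0x3c,0x60) → 156
  i=2: tail/zero → 0
  i=3: tail/zero → 0
  i=4: tail/zero → 0
  i=5: tail/zero → 0
  i=6: tail/zero → 0
  i=7: tail/zero → 0
  i=8: tail/zero → 0
  i=9: tail/zero → 0
  i=10: tail/zero → 0
  i=11: tail/zero → 0
  i=12: tail/zero → 0
  i=13: tail/zero → 0
  i=14: tail/zero → 0
  i=15: tail/zero → 0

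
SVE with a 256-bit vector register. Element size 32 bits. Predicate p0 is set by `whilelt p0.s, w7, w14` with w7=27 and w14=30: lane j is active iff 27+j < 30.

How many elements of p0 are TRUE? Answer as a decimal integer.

lane count: 256 div 32 = 8
whilelt: lane j active iff 27+j < 30 → j < 3 → 3 active

vl = 3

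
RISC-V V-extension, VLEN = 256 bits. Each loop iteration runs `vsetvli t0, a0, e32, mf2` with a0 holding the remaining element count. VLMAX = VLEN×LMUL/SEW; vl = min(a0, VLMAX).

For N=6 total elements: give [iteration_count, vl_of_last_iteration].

lanes per group: 256·1/2/32 = 4
N=6: ⌈6/4⌉ = 2 iters; last vl = 6 − 1×4 = 2

[iterations, last_vl] = [2, 2]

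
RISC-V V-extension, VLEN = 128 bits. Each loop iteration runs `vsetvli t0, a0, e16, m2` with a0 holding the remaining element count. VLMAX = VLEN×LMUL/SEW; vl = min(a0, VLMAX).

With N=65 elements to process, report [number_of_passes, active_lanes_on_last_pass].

lanes per group: 128·2/16 = 16
65 elements at 16/iter → 5 passes, remainder 1 on the last

[iterations, last_vl] = [5, 1]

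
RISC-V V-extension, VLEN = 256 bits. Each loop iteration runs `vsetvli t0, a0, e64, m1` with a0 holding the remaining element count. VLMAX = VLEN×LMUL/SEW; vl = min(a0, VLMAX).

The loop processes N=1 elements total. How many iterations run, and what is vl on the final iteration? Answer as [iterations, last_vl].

[iterations, last_vl] = [1, 1]

VLMAX = VLEN×LMUL/SEW = 256×1/64 = 4
1 elements at 4/iter → 1 passes, remainder 1 on the last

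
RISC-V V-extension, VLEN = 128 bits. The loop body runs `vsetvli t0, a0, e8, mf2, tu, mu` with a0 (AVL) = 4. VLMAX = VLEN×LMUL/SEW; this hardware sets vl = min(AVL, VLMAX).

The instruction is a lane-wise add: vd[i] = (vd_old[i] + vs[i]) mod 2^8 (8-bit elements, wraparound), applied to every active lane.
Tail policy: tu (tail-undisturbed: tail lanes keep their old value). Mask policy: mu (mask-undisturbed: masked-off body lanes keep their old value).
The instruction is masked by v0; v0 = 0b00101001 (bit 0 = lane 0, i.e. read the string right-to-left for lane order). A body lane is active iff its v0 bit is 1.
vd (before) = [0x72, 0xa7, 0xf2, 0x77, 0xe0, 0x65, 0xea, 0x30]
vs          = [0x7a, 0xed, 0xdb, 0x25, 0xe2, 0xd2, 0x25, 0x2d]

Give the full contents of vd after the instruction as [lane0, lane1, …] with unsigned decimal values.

VLMAX = (128 × 1/2) / 8 = 8 lanes
vl ← min(4, 8) = 4
  i=0: add(0x72,0x7a) → 236
  i=1: mask-off/keep → 167
  i=2: mask-off/keep → 242
  i=3: add(0x77,0x25) → 156
  i=4: tail/keep → 224
  i=5: tail/keep → 101
  i=6: tail/keep → 234
  i=7: tail/keep → 48

vd = [236, 167, 242, 156, 224, 101, 234, 48]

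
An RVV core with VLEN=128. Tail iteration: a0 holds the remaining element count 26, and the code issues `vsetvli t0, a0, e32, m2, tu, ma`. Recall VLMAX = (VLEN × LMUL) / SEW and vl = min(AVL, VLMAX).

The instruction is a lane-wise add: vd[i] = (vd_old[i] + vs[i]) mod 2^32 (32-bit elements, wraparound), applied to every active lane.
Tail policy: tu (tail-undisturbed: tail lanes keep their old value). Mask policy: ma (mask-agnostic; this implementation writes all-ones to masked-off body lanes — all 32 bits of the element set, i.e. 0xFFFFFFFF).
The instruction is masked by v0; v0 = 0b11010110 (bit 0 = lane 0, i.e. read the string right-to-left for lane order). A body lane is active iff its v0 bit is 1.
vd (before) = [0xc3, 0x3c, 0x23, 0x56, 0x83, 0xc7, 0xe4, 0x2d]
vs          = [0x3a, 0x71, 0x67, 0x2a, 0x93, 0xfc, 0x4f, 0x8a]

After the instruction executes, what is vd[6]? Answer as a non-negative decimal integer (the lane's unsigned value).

vd[6] = 307

lanes per group: 128·2/32 = 8
vl = min(AVL, VLMAX) = min(26, 8) = 8
[0] mask-off/ones = 0xffffffff
[1] add(0x3c,0x71) = 0xad
[2] add(0x23,0x67) = 0x8a
[3] mask-off/ones = 0xffffffff
[4] add(0x83,0x93) = 0x116
[5] mask-off/ones = 0xffffffff
[6] add(0xe4,0x4f) = 0x133
[7] add(0x2d,0x8a) = 0xb7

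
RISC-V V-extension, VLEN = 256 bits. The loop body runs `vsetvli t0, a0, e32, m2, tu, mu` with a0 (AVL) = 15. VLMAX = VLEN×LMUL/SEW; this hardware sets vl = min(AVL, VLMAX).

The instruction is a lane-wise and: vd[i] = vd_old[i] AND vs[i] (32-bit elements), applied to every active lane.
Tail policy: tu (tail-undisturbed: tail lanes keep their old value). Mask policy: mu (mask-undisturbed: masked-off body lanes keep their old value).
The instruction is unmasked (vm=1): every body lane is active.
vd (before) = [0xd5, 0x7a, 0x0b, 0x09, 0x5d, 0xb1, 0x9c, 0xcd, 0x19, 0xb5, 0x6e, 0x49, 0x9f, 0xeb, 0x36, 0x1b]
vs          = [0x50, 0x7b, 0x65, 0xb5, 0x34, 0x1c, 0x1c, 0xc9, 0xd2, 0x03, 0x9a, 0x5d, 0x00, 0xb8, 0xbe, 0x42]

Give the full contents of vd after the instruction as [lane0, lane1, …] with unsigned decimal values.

vd = [80, 122, 1, 1, 20, 16, 28, 201, 16, 1, 10, 73, 0, 168, 54, 27]

VLMAX = (256 × 2) / 32 = 16 lanes
vl ← min(15, 16) = 15
lane  0: and(0xd5,0x50) ⇒ 0x50
lane  1: and(0x7a,0x7b) ⇒ 0x7a
lane  2: and(0x0b,0x65) ⇒ 0x01
lane  3: and(0x09,0xb5) ⇒ 0x01
lane  4: and(0x5d,0x34) ⇒ 0x14
lane  5: and(0xb1,0x1c) ⇒ 0x10
lane  6: and(0x9c,0x1c) ⇒ 0x1c
lane  7: and(0xcd,0xc9) ⇒ 0xc9
lane  8: and(0x19,0xd2) ⇒ 0x10
lane  9: and(0xb5,0x03) ⇒ 0x01
lane 10: and(0x6e,0x9a) ⇒ 0x0a
lane 11: and(0x49,0x5d) ⇒ 0x49
lane 12: and(0x9f,0x00) ⇒ 0x00
lane 13: and(0xeb,0xb8) ⇒ 0xa8
lane 14: and(0x36,0xbe) ⇒ 0x36
lane 15: tail/keep ⇒ 0x1b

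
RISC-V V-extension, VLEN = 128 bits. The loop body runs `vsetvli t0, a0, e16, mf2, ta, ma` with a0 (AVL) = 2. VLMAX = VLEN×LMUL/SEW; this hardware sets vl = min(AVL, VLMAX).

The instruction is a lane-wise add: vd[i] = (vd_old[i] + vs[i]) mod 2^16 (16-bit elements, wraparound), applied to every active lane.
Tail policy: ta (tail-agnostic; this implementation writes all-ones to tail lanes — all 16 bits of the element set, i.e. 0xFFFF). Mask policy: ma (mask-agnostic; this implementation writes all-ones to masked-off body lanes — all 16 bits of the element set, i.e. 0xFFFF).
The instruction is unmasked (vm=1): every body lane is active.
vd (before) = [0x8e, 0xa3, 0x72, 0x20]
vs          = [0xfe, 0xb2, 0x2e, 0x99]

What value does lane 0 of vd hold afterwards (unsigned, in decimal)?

VLMAX = VLEN×LMUL/SEW = 128×1/2/16 = 4
AVL=2 ≤ VLMAX=4, so vl = 2
lane  0: add(0x8e,0xfe) ⇒ 0x18c
lane  1: add(0xa3,0xb2) ⇒ 0x155
lane  2: tail/ones ⇒ 0xffff
lane  3: tail/ones ⇒ 0xffff

vd[0] = 396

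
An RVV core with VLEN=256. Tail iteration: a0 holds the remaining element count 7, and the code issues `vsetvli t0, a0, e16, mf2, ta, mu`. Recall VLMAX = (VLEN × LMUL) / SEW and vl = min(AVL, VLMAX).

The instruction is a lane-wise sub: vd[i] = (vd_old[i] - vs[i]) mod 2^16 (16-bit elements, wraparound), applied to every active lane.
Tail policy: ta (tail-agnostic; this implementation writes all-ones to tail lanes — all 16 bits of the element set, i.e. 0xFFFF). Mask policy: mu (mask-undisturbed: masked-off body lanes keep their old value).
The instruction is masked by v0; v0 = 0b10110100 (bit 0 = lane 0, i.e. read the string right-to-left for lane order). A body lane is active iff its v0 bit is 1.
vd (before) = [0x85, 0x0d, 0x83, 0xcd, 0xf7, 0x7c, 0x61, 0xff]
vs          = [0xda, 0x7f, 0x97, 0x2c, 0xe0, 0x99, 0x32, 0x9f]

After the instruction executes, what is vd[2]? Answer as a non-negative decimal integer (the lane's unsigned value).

VLMAX = VLEN×LMUL/SEW = 256×1/2/16 = 8
vl ← min(7, 8) = 7
lane  0: mask-off/keep ⇒ 0x85
lane  1: mask-off/keep ⇒ 0x0d
lane  2: sub(0x83,0x97) ⇒ 0xffec
lane  3: mask-off/keep ⇒ 0xcd
lane  4: sub(0xf7,0xe0) ⇒ 0x17
lane  5: sub(0x7c,0x99) ⇒ 0xffe3
lane  6: mask-off/keep ⇒ 0x61
lane  7: tail/ones ⇒ 0xffff

vd[2] = 65516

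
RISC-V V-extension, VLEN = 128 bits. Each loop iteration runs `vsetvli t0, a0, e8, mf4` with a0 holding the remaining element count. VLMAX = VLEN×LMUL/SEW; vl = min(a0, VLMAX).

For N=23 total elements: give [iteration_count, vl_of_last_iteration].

[iterations, last_vl] = [6, 3]

VLMAX = (128 × 1/4) / 8 = 4 lanes
23 elements at 4/iter → 6 passes, remainder 3 on the last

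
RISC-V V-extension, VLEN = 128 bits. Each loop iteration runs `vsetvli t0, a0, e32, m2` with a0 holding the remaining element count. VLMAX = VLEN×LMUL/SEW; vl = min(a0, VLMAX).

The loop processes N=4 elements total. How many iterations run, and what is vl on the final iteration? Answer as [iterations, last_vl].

[iterations, last_vl] = [1, 4]

lanes per group: 128·2/32 = 8
4 elements at 8/iter → 1 passes, remainder 4 on the last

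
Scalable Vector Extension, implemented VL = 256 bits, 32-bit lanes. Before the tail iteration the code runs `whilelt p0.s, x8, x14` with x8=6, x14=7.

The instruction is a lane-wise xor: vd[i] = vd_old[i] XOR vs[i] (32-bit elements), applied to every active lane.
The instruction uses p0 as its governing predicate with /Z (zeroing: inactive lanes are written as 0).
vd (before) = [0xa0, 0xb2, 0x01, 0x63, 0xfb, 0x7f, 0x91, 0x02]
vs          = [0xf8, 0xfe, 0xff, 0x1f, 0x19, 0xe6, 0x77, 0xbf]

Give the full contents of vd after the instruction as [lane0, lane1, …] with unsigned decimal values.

256-bit reg / 32-bit elem → 8 lanes
whilelt: lane j active iff 6+j < 7 → j < 1 → 1 active
lane  0: xor(0xa0,0xf8) ⇒ 0x58
lane  1: tail/zero ⇒ 0x00
lane  2: tail/zero ⇒ 0x00
lane  3: tail/zero ⇒ 0x00
lane  4: tail/zero ⇒ 0x00
lane  5: tail/zero ⇒ 0x00
lane  6: tail/zero ⇒ 0x00
lane  7: tail/zero ⇒ 0x00

vd = [88, 0, 0, 0, 0, 0, 0, 0]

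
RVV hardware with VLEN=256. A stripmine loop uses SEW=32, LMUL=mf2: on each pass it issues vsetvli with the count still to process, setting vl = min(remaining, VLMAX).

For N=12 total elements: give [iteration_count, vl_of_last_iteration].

[iterations, last_vl] = [3, 4]

VLMAX = VLEN×LMUL/SEW = 256×1/2/32 = 4
12 elements at 4/iter → 3 passes, remainder 4 on the last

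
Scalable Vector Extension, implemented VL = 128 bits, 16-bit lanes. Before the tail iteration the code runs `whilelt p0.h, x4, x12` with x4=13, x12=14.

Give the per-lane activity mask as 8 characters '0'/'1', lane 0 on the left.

predicate = 10000000

lane count: 128 div 16 = 8
whilelt: lane j active iff 13+j < 14 → j < 1 → 1 active
bits (lane 0 leftmost): 10000000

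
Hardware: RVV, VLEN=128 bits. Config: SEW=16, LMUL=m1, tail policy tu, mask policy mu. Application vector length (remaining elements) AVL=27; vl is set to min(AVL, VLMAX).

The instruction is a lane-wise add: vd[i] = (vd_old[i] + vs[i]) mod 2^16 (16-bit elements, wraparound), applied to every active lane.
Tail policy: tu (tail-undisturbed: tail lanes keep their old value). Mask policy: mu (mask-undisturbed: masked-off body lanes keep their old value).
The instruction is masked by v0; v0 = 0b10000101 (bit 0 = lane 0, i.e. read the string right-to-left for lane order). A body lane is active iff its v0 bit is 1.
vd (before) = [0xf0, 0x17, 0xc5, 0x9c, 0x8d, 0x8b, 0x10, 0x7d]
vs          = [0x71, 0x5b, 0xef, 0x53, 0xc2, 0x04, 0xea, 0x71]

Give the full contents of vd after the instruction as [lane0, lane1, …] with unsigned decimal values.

VLMAX = (128 × 1) / 16 = 8 lanes
vl = min(AVL, VLMAX) = min(27, 8) = 8
vd[0] add(0xf0,0x71) -> 0x161
vd[1] mask-off/keep -> 0x17
vd[2] add(0xc5,0xef) -> 0x1b4
vd[3] mask-off/keep -> 0x9c
vd[4] mask-off/keep -> 0x8d
vd[5] mask-off/keep -> 0x8b
vd[6] mask-off/keep -> 0x10
vd[7] add(0x7d,0x71) -> 0xee

vd = [353, 23, 436, 156, 141, 139, 16, 238]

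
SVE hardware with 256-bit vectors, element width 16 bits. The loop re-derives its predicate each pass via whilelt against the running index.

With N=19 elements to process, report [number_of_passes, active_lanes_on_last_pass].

[iterations, last_vl] = [2, 3]

lane count: 256 div 16 = 16
N=19: ⌈19/16⌉ = 2 iters; last vl = 19 − 1×16 = 3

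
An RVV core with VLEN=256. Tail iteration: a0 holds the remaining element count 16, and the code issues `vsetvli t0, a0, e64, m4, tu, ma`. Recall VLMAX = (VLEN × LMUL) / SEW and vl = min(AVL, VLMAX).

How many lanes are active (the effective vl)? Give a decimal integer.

vl = 16

VLMAX = VLEN×LMUL/SEW = 256×4/64 = 16
vl = min(AVL, VLMAX) = min(16, 16) = 16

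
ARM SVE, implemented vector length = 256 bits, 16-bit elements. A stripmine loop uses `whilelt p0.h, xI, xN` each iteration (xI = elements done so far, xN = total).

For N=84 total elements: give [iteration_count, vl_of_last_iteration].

[iterations, last_vl] = [6, 4]

lane count: 256 div 16 = 16
iterations = ceil(84/16) = 6; final-pass vl = 4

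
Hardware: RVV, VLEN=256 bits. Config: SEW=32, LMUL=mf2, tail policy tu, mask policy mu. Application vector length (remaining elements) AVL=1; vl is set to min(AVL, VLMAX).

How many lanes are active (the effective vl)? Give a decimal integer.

vl = 1

VLMAX = (256 × 1/2) / 32 = 4 lanes
vl = min(AVL, VLMAX) = min(1, 4) = 1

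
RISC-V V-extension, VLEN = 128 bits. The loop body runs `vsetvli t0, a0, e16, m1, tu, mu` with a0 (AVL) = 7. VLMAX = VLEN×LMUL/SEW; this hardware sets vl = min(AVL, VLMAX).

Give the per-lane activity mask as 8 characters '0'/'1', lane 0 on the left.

lanes per group: 128·1/16 = 8
AVL=7 ≤ VLMAX=8, so vl = 7
bits (lane 0 leftmost): 11111110

predicate = 11111110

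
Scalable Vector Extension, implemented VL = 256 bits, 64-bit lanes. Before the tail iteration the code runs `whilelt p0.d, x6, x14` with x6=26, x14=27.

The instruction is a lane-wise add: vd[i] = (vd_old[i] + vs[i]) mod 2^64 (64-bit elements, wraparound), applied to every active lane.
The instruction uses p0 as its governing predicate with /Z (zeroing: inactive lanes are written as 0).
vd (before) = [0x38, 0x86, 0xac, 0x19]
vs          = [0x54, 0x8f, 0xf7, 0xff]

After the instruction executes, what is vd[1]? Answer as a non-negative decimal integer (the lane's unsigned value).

vd[1] = 0

256-bit reg / 64-bit elem → 4 lanes
p0[j] = (26+j < 27); true for j=0..0 → 1 lanes set
lane  0: add(0x38,0x54) ⇒ 0x8c
lane  1: tail/zero ⇒ 0x00
lane  2: tail/zero ⇒ 0x00
lane  3: tail/zero ⇒ 0x00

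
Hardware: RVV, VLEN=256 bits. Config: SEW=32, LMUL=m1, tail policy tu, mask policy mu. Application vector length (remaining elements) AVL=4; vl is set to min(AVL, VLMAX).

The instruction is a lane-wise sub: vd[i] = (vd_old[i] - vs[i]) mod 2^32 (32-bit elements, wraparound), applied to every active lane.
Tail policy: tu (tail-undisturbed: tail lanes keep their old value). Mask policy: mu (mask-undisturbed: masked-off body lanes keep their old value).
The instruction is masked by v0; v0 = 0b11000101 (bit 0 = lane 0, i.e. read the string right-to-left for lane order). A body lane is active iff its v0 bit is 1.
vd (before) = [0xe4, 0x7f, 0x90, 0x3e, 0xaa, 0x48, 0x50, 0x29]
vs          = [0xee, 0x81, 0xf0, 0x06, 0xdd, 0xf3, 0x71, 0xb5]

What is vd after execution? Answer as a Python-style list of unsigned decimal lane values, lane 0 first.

lanes per group: 256·1/32 = 8
AVL=4 ≤ VLMAX=8, so vl = 4
  i=0: sub(0xe4,0xee) → 4294967286
  i=1: mask-off/keep → 127
  i=2: sub(0x90,0xf0) → 4294967200
  i=3: mask-off/keep → 62
  i=4: tail/keep → 170
  i=5: tail/keep → 72
  i=6: tail/keep → 80
  i=7: tail/keep → 41

vd = [4294967286, 127, 4294967200, 62, 170, 72, 80, 41]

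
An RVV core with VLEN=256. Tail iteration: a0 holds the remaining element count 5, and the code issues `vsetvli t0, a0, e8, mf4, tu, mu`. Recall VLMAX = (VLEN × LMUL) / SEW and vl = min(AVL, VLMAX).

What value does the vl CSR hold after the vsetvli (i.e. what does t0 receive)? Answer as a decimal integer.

vl = 5

VLMAX = (256 × 1/4) / 8 = 8 lanes
AVL=5 ≤ VLMAX=8, so vl = 5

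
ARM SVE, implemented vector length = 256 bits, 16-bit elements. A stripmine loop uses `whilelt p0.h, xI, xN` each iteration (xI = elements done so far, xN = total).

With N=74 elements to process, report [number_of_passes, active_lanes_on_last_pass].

[iterations, last_vl] = [5, 10]

256-bit reg / 16-bit elem → 16 lanes
iterations = ceil(74/16) = 5; final-pass vl = 10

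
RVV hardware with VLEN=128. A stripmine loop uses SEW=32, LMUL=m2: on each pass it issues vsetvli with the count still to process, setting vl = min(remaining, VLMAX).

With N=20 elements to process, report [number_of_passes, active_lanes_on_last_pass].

VLMAX = (128 × 2) / 32 = 8 lanes
20 elements at 8/iter → 3 passes, remainder 4 on the last

[iterations, last_vl] = [3, 4]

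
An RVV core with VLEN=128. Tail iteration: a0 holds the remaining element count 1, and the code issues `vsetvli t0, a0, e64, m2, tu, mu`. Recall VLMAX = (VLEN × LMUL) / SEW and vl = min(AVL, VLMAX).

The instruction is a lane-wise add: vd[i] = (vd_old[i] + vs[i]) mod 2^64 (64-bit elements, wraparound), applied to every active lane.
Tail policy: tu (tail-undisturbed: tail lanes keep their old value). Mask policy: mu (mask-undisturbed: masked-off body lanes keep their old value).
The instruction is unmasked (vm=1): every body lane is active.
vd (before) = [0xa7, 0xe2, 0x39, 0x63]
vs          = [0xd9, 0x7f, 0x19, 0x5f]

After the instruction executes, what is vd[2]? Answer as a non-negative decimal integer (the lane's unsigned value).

vd[2] = 57

VLMAX = (128 × 2) / 64 = 4 lanes
vl ← min(1, 4) = 1
[0] add(0xa7,0xd9) = 0x180
[1] tail/keep = 0xe2
[2] tail/keep = 0x39
[3] tail/keep = 0x63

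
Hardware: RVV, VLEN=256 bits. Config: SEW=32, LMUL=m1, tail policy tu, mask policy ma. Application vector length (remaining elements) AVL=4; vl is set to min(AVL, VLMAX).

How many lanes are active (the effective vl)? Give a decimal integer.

vl = 4

VLMAX = VLEN×LMUL/SEW = 256×1/32 = 8
vl = min(AVL, VLMAX) = min(4, 8) = 4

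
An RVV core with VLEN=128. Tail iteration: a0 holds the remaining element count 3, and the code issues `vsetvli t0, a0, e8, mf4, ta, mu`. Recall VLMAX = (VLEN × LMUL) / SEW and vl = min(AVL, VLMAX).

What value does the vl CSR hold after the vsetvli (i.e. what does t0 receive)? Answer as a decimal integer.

VLMAX = VLEN×LMUL/SEW = 128×1/4/8 = 4
vl = min(AVL, VLMAX) = min(3, 4) = 3

vl = 3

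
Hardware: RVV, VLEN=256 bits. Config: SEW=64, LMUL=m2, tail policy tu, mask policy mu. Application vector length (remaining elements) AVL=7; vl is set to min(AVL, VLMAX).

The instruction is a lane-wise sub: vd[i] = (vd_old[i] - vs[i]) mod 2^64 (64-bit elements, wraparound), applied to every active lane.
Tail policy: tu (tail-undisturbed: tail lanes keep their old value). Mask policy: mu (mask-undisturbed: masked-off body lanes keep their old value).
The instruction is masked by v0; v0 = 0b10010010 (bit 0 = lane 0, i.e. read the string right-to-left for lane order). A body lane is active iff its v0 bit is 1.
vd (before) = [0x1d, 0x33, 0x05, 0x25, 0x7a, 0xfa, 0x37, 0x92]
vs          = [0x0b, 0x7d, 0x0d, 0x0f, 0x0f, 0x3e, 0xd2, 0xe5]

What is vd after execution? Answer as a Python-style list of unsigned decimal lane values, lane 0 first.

VLMAX = VLEN×LMUL/SEW = 256×2/64 = 8
AVL=7 ≤ VLMAX=8, so vl = 7
lane  0: mask-off/keep ⇒ 0x1d
lane  1: sub(0x33,0x7d) ⇒ 0xffffffffffffffb6
lane  2: mask-off/keep ⇒ 0x05
lane  3: mask-off/keep ⇒ 0x25
lane  4: sub(0x7a,0x0f) ⇒ 0x6b
lane  5: mask-off/keep ⇒ 0xfa
lane  6: mask-off/keep ⇒ 0x37
lane  7: tail/keep ⇒ 0x92

vd = [29, 18446744073709551542, 5, 37, 107, 250, 55, 146]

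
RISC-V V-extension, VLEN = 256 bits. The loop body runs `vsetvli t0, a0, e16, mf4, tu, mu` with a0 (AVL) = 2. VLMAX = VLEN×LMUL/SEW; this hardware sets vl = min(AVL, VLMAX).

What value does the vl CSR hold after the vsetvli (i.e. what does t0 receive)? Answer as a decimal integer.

VLMAX = (256 × 1/4) / 16 = 4 lanes
AVL=2 ≤ VLMAX=4, so vl = 2

vl = 2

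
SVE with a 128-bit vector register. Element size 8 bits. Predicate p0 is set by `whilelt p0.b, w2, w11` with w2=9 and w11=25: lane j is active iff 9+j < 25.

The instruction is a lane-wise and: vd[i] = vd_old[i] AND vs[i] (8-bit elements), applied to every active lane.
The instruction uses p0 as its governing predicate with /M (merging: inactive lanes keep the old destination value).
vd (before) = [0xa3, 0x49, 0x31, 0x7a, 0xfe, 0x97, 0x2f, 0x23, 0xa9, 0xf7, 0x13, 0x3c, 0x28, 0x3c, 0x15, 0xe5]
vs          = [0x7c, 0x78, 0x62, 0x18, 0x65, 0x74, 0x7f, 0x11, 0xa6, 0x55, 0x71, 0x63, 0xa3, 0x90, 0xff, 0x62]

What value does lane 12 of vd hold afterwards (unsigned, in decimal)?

128-bit reg / 8-bit elem → 16 lanes
p0[j] = (9+j < 25); true for j=0..15 → 16 lanes set
[0] and(0xa3,0x7c) = 0x20
[1] and(0x49,0x78) = 0x48
[2] and(0x31,0x62) = 0x20
[3] and(0x7a,0x18) = 0x18
[4] and(0xfe,0x65) = 0x64
[5] and(0x97,0x74) = 0x14
[6] and(0x2f,0x7f) = 0x2f
[7] and(0x23,0x11) = 0x01
[8] and(0xa9,0xa6) = 0xa0
[9] and(0xf7,0x55) = 0x55
[10] and(0x13,0x71) = 0x11
[11] and(0x3c,0x63) = 0x20
[12] and(0x28,0xa3) = 0x20
[13] and(0x3c,0x90) = 0x10
[14] and(0x15,0xff) = 0x15
[15] and(0xe5,0x62) = 0x60

vd[12] = 32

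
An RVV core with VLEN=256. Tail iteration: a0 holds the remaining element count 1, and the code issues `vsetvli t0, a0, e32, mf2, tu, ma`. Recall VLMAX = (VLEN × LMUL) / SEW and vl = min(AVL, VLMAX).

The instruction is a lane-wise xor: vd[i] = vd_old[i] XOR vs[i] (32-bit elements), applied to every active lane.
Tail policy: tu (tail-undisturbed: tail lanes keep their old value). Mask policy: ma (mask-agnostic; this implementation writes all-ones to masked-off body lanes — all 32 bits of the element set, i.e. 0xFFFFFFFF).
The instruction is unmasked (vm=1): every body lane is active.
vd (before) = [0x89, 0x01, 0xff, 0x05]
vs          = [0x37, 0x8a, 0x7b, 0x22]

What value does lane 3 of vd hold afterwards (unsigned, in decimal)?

vd[3] = 5

lanes per group: 256·1/2/32 = 4
AVL=1 ≤ VLMAX=4, so vl = 1
[0] xor(0x89,0x37) = 0xbe
[1] tail/keep = 0x01
[2] tail/keep = 0xff
[3] tail/keep = 0x05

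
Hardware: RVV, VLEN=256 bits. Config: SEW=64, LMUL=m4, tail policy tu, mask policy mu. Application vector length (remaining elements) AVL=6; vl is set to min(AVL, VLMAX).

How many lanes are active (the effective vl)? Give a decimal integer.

VLMAX = VLEN×LMUL/SEW = 256×4/64 = 16
vl ← min(6, 16) = 6

vl = 6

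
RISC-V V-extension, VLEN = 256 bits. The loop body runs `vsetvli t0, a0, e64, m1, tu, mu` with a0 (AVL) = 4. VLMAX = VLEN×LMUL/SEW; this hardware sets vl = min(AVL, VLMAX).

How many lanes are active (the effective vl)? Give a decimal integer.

vl = 4

VLMAX = (256 × 1) / 64 = 4 lanes
vl ← min(4, 4) = 4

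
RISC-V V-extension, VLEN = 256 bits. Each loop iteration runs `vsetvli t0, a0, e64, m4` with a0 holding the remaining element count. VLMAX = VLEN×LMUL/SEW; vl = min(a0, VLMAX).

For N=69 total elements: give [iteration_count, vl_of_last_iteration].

VLMAX = VLEN×LMUL/SEW = 256×4/64 = 16
69 elements at 16/iter → 5 passes, remainder 5 on the last

[iterations, last_vl] = [5, 5]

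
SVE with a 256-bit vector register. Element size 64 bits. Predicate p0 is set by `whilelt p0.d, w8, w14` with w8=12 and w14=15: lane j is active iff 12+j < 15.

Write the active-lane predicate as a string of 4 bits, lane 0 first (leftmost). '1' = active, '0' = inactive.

register lanes = 256/64 = 4
active while 12+j < 15, i.e. j ∈ [0,3) capped at 4 ⇒ 3
bits (lane 0 leftmost): 1110

predicate = 1110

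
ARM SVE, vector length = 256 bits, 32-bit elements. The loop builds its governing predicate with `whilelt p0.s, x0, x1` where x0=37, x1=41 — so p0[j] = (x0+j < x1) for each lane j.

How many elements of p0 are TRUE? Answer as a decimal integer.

vl = 4

lane count: 256 div 32 = 8
active while 37+j < 41, i.e. j ∈ [0,4) capped at 8 ⇒ 4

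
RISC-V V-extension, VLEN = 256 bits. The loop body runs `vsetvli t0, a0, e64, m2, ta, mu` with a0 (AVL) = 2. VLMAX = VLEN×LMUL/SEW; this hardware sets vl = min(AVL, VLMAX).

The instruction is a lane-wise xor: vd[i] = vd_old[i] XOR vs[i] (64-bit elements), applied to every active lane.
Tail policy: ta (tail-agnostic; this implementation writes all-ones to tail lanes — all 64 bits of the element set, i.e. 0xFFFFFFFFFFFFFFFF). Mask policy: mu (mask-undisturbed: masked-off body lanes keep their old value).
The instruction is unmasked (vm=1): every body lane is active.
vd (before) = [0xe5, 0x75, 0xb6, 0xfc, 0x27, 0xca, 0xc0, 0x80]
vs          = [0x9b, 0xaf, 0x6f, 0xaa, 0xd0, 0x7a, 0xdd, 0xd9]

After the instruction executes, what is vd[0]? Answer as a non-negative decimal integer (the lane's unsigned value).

VLMAX = (256 × 2) / 64 = 8 lanes
vl ← min(2, 8) = 2
lane  0: xor(0xe5,0x9b) ⇒ 0x7e
lane  1: xor(0x75,0xaf) ⇒ 0xda
lane  2: tail/ones ⇒ 0xffffffffffffffff
lane  3: tail/ones ⇒ 0xffffffffffffffff
lane  4: tail/ones ⇒ 0xffffffffffffffff
lane  5: tail/ones ⇒ 0xffffffffffffffff
lane  6: tail/ones ⇒ 0xffffffffffffffff
lane  7: tail/ones ⇒ 0xffffffffffffffff

vd[0] = 126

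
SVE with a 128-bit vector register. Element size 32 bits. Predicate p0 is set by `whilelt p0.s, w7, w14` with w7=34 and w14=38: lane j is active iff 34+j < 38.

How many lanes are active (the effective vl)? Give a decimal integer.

vl = 4

lane count: 128 div 32 = 4
whilelt: lane j active iff 34+j < 38 → j < 4 → 4 active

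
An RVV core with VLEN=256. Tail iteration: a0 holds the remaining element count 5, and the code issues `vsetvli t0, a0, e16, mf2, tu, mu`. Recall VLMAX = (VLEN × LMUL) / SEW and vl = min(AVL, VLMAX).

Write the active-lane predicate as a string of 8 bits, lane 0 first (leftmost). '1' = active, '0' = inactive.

predicate = 11111000

VLMAX = VLEN×LMUL/SEW = 256×1/2/16 = 8
AVL=5 ≤ VLMAX=8, so vl = 5
bits (lane 0 leftmost): 11111000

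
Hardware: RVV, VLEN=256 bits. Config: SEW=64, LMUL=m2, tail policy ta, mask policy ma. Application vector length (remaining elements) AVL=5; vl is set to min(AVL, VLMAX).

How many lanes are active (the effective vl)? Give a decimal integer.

VLMAX = VLEN×LMUL/SEW = 256×2/64 = 8
vl ← min(5, 8) = 5

vl = 5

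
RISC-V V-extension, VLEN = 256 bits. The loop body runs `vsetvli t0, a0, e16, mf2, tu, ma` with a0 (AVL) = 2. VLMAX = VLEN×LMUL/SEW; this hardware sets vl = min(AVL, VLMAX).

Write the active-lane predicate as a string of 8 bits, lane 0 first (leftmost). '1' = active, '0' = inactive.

predicate = 11000000

VLMAX = (256 × 1/2) / 16 = 8 lanes
vl = min(AVL, VLMAX) = min(2, 8) = 2
bits (lane 0 leftmost): 11000000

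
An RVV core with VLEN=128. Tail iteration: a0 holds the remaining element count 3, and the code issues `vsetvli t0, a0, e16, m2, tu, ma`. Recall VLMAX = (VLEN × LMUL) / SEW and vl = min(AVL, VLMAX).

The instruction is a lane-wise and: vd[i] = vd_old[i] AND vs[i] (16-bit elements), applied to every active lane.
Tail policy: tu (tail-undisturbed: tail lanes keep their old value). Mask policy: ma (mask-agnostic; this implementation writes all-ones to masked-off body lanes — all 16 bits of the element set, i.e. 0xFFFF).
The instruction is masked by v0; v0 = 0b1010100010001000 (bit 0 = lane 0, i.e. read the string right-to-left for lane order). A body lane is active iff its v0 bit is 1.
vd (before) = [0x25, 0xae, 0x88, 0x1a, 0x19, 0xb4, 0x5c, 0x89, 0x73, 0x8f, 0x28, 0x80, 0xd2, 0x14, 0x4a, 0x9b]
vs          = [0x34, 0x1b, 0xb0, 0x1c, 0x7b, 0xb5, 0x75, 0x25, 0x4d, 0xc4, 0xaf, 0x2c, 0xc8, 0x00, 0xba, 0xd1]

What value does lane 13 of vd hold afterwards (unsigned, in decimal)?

lanes per group: 128·2/16 = 16
vl ← min(3, 16) = 3
  i=0: mask-off/ones → 65535
  i=1: mask-off/ones → 65535
  i=2: mask-off/ones → 65535
  i=3: tail/keep → 26
  i=4: tail/keep → 25
  i=5: tail/keep → 180
  i=6: tail/keep → 92
  i=7: tail/keep → 137
  i=8: tail/keep → 115
  i=9: tail/keep → 143
  i=10: tail/keep → 40
  i=11: tail/keep → 128
  i=12: tail/keep → 210
  i=13: tail/keep → 20
  i=14: tail/keep → 74
  i=15: tail/keep → 155

vd[13] = 20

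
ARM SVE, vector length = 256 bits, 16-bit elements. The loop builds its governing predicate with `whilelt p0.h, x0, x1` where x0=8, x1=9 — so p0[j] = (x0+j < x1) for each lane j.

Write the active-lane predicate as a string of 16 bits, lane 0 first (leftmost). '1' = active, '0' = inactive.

predicate = 1000000000000000

256-bit reg / 16-bit elem → 16 lanes
p0[j] = (8+j < 9); true for j=0..0 → 1 lanes set
bits (lane 0 leftmost): 1000000000000000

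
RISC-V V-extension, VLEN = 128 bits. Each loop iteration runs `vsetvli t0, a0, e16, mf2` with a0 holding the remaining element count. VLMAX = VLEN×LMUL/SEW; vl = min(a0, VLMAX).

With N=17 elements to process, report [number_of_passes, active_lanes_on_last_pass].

lanes per group: 128·1/2/16 = 4
17 elements at 4/iter → 5 passes, remainder 1 on the last

[iterations, last_vl] = [5, 1]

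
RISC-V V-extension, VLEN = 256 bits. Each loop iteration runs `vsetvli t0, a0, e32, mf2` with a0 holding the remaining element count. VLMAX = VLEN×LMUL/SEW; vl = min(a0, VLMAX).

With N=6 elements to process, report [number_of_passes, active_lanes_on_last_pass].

[iterations, last_vl] = [2, 2]

VLMAX = (256 × 1/2) / 32 = 4 lanes
N=6: ⌈6/4⌉ = 2 iters; last vl = 6 − 1×4 = 2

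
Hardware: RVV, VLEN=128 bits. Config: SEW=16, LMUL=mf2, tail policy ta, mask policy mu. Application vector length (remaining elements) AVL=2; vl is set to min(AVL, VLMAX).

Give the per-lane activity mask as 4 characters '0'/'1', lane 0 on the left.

predicate = 1100

VLMAX = VLEN×LMUL/SEW = 128×1/2/16 = 4
vl ← min(2, 4) = 2
bits (lane 0 leftmost): 1100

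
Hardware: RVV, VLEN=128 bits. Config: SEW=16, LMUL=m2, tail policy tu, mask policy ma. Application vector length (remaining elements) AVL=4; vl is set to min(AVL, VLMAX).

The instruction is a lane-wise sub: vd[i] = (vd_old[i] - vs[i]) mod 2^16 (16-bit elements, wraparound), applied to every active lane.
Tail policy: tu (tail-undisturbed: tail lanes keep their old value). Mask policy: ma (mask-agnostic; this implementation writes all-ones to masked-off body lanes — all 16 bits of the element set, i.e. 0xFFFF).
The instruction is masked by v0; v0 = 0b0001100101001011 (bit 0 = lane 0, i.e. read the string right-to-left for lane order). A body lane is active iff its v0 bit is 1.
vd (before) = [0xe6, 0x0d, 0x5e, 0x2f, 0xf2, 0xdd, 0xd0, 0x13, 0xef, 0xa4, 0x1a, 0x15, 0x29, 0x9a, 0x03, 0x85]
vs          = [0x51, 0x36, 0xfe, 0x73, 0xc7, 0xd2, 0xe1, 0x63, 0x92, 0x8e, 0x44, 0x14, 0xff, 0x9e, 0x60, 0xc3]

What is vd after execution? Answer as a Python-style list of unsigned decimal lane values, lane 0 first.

VLMAX = VLEN×LMUL/SEW = 128×2/16 = 16
vl = min(AVL, VLMAX) = min(4, 16) = 4
vd[0] sub(0xe6,0x51) -> 0x95
vd[1] sub(0x0d,0x36) -> 0xffd7
vd[2] mask-off/ones -> 0xffff
vd[3] sub(0x2f,0x73) -> 0xffbc
vd[4] tail/keep -> 0xf2
vd[5] tail/keep -> 0xdd
vd[6] tail/keep -> 0xd0
vd[7] tail/keep -> 0x13
vd[8] tail/keep -> 0xef
vd[9] tail/keep -> 0xa4
vd[10] tail/keep -> 0x1a
vd[11] tail/keep -> 0x15
vd[12] tail/keep -> 0x29
vd[13] tail/keep -> 0x9a
vd[14] tail/keep -> 0x03
vd[15] tail/keep -> 0x85

vd = [149, 65495, 65535, 65468, 242, 221, 208, 19, 239, 164, 26, 21, 41, 154, 3, 133]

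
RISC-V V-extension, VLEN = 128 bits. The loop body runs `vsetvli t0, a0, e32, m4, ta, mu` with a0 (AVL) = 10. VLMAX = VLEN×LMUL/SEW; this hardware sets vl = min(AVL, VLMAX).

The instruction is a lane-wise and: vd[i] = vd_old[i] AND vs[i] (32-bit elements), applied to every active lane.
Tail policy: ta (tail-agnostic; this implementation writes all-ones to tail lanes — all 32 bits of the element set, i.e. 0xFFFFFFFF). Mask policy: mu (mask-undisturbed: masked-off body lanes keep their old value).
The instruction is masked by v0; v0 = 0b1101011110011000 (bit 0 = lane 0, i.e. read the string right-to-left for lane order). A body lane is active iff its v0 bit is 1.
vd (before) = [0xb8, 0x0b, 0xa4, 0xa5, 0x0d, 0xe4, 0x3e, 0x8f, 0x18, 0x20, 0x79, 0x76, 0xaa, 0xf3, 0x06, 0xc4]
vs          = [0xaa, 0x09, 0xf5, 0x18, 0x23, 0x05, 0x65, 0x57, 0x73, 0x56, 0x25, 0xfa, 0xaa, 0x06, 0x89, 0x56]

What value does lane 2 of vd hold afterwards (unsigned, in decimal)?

vd[2] = 164

lanes per group: 128·4/32 = 16
vl ← min(10, 16) = 10
vd[0] mask-off/keep -> 0xb8
vd[1] mask-off/keep -> 0x0b
vd[2] mask-off/keep -> 0xa4
vd[3] and(0xa5,0x18) -> 0x00
vd[4] and(0x0d,0x23) -> 0x01
vd[5] mask-off/keep -> 0xe4
vd[6] mask-off/keep -> 0x3e
vd[7] and(0x8f,0x57) -> 0x07
vd[8] and(0x18,0x73) -> 0x10
vd[9] and(0x20,0x56) -> 0x00
vd[10] tail/ones -> 0xffffffff
vd[11] tail/ones -> 0xffffffff
vd[12] tail/ones -> 0xffffffff
vd[13] tail/ones -> 0xffffffff
vd[14] tail/ones -> 0xffffffff
vd[15] tail/ones -> 0xffffffff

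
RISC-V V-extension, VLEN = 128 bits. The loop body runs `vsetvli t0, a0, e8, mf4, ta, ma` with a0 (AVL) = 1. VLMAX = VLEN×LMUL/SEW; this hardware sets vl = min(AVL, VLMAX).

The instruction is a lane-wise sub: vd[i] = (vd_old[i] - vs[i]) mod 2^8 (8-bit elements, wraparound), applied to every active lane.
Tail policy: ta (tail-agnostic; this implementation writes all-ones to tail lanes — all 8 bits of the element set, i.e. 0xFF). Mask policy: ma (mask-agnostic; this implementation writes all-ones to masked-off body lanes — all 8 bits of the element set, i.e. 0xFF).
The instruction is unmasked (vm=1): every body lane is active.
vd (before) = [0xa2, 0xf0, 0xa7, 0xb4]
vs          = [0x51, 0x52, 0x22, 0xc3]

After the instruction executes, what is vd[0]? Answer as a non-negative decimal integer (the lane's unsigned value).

VLMAX = VLEN×LMUL/SEW = 128×1/4/8 = 4
vl ← min(1, 4) = 1
lane  0: sub(0xa2,0x51) ⇒ 0x51
lane  1: tail/ones ⇒ 0xff
lane  2: tail/ones ⇒ 0xff
lane  3: tail/ones ⇒ 0xff

vd[0] = 81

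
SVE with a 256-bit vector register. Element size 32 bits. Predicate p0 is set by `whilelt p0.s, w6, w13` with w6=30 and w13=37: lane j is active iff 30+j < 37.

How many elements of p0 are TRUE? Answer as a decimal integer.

vl = 7

register lanes = 256/32 = 8
whilelt: lane j active iff 30+j < 37 → j < 7 → 7 active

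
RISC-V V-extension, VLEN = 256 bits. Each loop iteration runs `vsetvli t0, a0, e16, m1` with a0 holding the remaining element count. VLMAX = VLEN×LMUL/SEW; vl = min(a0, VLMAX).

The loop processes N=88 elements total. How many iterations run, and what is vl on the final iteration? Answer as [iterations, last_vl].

lanes per group: 256·1/16 = 16
88 elements at 16/iter → 6 passes, remainder 8 on the last

[iterations, last_vl] = [6, 8]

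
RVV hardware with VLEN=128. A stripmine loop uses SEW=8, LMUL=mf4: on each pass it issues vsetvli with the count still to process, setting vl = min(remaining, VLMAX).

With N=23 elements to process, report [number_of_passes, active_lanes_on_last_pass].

[iterations, last_vl] = [6, 3]

lanes per group: 128·1/4/8 = 4
iterations = ceil(23/4) = 6; final-pass vl = 3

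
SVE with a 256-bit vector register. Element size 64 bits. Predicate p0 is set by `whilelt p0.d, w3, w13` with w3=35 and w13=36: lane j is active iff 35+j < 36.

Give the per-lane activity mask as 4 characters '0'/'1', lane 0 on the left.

register lanes = 256/64 = 4
p0[j] = (35+j < 36); true for j=0..0 → 1 lanes set
bits (lane 0 leftmost): 1000

predicate = 1000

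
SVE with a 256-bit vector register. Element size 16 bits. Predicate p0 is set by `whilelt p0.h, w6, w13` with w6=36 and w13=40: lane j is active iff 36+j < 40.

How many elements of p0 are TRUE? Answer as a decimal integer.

register lanes = 256/16 = 16
active while 36+j < 40, i.e. j ∈ [0,4) capped at 16 ⇒ 4

vl = 4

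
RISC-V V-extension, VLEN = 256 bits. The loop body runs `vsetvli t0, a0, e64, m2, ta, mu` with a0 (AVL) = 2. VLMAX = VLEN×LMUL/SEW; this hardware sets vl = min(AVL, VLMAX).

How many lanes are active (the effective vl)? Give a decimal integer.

VLMAX = (256 × 2) / 64 = 8 lanes
AVL=2 ≤ VLMAX=8, so vl = 2

vl = 2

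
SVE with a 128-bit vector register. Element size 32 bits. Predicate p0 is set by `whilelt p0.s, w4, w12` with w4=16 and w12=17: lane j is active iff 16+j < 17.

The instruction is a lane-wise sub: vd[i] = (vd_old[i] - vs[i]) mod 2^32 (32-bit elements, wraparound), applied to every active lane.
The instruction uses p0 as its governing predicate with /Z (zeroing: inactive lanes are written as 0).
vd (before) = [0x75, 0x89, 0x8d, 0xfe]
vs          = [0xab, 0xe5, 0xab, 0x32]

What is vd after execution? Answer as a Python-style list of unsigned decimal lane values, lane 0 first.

vd = [4294967242, 0, 0, 0]

register lanes = 128/32 = 4
whilelt: lane j active iff 16+j < 17 → j < 1 → 1 active
  i=0: sub(0x75,0xab) → 4294967242
  i=1: tail/zero → 0
  i=2: tail/zero → 0
  i=3: tail/zero → 0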